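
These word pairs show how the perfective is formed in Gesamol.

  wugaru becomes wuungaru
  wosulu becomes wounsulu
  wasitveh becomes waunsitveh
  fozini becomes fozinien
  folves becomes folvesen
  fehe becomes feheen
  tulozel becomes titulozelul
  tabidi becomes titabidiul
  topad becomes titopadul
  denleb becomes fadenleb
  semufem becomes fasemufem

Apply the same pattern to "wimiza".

"wimiza" begins with w-. The stems beginning with w- (wugaru → wuungaru, wosulu → wounsulu, wasitveh → waunsitveh) insert -un- after the first vowel.
So wimiza → wiunmiza.

wiunmiza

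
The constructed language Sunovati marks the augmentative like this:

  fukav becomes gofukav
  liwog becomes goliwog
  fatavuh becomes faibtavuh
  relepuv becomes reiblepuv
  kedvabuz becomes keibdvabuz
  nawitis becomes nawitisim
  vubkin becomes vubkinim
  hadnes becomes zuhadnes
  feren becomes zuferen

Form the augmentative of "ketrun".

fukav and relepuv both end in -v yet inflect differently (gofukav, reiblepuv), so the final letter is not what conditions the rule; the last vowel is.
"ketrun" has last vowel 'u'. The stems whose last vowel is 'u' (fatavuh → faibtavuh, relepuv → reiblepuv, kedvabuz → keibdvabuz) insert -ib- after the first vowel.
The other patterns: stems whose last vowel is 'a' or 'o' add the prefix go-; stems whose last vowel is 'i' add -im; stems whose last vowel is 'e' add the prefix zu-.
So ketrun → keibtrun.

keibtrun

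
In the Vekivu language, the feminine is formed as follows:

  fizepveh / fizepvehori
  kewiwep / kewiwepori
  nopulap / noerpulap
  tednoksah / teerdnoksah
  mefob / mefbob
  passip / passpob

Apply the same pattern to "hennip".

hennpob

"hennip" has last vowel 'i'. The one such stem in the data (passip → passpob) deletes the last vowel and adds -ob (as does mefob), so the same rule applies.
The other patterns: stems whose last vowel is 'e' add -ori; stems whose last vowel is 'a' insert -er- after the first vowel.
So hennip → hennpob.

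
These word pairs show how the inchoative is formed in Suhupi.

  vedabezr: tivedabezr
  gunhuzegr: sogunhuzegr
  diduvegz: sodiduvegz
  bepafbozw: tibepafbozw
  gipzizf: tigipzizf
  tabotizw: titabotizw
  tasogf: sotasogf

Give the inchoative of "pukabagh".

sopukabagh

gipzizf and tasogf both end in -f yet inflect differently (tigipzizf, sotasogf), so the final letter is not what conditions the rule; the second-to-last letter is.
"pukabagh" has second-to-last letter 'g'. The stems whose second-to-last letter is 'g' (tasogf → sotasogf, diduvegz → sodiduvegz, gunhuzegr → sogunhuzegr) add the prefix so-.
So pukabagh → sopukabagh.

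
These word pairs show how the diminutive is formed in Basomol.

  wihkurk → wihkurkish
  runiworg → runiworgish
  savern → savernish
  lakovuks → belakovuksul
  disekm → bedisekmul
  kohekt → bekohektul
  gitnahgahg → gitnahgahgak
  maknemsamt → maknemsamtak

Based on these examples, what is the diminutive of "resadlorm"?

runiworg and gitnahgahg both end in -g yet inflect differently (runiworgish, gitnahgahgak), so the final letter is not what conditions the rule; the second-to-last letter is.
"resadlorm" has second-to-last letter 'r'. The stems whose second-to-last letter is 'r' (wihkurk → wihkurkish, runiworg → runiworgish, savern → savernish) add -ish.
The other patterns: stems whose second-to-last letter is 'k' add be- … -ul around the stem; stems whose second-to-last letter is 'h' or 'm' add -ak.
So resadlorm → resadlormish.

resadlormish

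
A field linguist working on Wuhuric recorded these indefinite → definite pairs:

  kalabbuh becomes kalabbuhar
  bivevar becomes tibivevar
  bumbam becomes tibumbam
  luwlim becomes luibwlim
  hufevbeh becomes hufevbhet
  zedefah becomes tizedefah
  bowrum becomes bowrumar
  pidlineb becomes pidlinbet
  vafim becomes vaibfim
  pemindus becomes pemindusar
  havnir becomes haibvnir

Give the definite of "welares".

hufevbeh and kalabbuh both end in -h yet inflect differently (hufevbhet, kalabbuhar), so the final letter is not what conditions the rule; the last vowel is.
"welares" has last vowel 'e'. The stems whose last vowel is 'e' (pidlineb → pidlinbet, hufevbeh → hufevbhet) delete the last vowel and add -et.
So welares → welarset.

welarset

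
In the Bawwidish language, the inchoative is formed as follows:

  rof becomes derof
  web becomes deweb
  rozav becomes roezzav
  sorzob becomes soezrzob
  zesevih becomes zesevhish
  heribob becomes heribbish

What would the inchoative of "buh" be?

web and sorzob both end in -b yet inflect differently (deweb, soezrzob), so the final letter is not what conditions the rule; the number of vowels is.
"buh" has 1 vowel. The stems with 1 vowel (rof → derof, web → deweb) add the prefix de-.
The other patterns: stems with 2 vowels insert -ez- after the first vowel; stems with 3 vowels delete the last vowel and add -ish.
So buh → debuh.

debuh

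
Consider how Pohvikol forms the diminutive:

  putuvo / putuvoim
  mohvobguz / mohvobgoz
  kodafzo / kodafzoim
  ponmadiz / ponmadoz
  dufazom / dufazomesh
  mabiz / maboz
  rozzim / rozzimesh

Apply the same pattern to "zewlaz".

zewloz

kodafzo and dufazom both have last vowel 'o' yet inflect differently (kodafzoim, dufazomesh), so the last vowel is not what conditions the rule; the final letter is.
"zewlaz" ends in -z. The stems ending in -z (mabiz → maboz, mohvobguz → mohvobgoz, ponmadiz → ponmadoz) change the last vowel to 'o'.
So zewlaz → zewloz.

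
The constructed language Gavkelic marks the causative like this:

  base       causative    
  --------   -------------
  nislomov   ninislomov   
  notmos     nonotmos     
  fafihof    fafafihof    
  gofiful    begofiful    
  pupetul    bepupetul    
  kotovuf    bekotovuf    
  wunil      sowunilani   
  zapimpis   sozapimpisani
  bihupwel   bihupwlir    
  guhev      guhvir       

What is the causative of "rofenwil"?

fafihof and kotovuf both end in -f yet inflect differently (fafafihof, bekotovuf), so the final letter is not what conditions the rule; the last vowel is.
"rofenwil" has last vowel 'i'. The stems whose last vowel is 'i' (wunil → sowunilani, zapimpis → sozapimpisani) add so- … -ani around the stem.
The other patterns: stems whose last vowel is 'o' repeat the first consonant+vowel as a prefix; stems whose last vowel is 'u' add the prefix be-; stems whose last vowel is 'e' delete the last vowel and add -ir.
So rofenwil → sorofenwilani.

sorofenwilani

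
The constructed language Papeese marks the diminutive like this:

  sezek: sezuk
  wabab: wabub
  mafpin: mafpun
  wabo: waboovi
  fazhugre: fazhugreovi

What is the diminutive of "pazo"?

sezek and fazhugre both have last vowel 'e' yet inflect differently (sezuk, fazhugreovi), so the last vowel is not what conditions the rule; whether the stem ends in a vowel or a consonant is.
"pazo" ends in a vowel. The stems ending in a vowel (wabo → waboovi, fazhugre → fazhugreovi) add -ovi.
The other pattern: stems ending in a consonant change the last vowel to 'u'.
So pazo → pazoovi.

pazoovi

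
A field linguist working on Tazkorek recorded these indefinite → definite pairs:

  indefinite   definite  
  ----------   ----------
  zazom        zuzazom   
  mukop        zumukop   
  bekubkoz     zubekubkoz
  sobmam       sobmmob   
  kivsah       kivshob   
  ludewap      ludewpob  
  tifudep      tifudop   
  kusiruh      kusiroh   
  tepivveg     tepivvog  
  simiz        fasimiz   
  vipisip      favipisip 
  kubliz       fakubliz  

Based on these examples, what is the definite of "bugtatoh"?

zubugtatoh

zazom and sobmam both end in -m yet inflect differently (zuzazom, sobmmob), so the final letter is not what conditions the rule; the last vowel is.
"bugtatoh" has last vowel 'o'. The stems whose last vowel is 'o' (zazom → zuzazom, mukop → zumukop, bekubkoz → zubekubkoz) add the prefix zu-.
So bugtatoh → zubugtatoh.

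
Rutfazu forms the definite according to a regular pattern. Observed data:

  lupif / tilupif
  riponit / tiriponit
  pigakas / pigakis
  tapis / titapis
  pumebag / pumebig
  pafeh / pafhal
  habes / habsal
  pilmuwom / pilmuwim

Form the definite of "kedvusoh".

habes and tapis both end in -s yet inflect differently (habsal, titapis), so the final letter is not what conditions the rule; the last vowel is.
"kedvusoh" has last vowel 'o'. The one such stem in the data (pilmuwom → pilmuwim) changes the last vowel to 'i' (as do pigakas, pumebag), so the same rule applies.
So kedvusoh → kedvusih.

kedvusih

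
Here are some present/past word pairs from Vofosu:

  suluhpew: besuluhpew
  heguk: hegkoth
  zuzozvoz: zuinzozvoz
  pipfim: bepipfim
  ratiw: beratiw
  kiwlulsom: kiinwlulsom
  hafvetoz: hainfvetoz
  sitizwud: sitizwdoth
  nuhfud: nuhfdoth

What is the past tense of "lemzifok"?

kiwlulsom and pipfim both end in -m yet inflect differently (kiinwlulsom, bepipfim), so the final letter is not what conditions the rule; the last vowel is.
"lemzifok" has last vowel 'o'. The stems whose last vowel is 'o' (kiwlulsom → kiinwlulsom, zuzozvoz → zuinzozvoz, hafvetoz → hainfvetoz) insert -in- after the first vowel.
The other patterns: stems whose last vowel is 'u' delete the last vowel and add -oth; stems whose last vowel is 'e' or 'i' add the prefix be-.
So lemzifok → leinmzifok.

leinmzifok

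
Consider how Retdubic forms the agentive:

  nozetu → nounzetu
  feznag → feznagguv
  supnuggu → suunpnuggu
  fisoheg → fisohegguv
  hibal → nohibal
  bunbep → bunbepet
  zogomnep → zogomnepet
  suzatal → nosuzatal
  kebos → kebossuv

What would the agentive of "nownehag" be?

nownehagguv

hibal and feznag both have last vowel 'a' yet inflect differently (nohibal, feznagguv), so the last vowel is not what conditions the rule; the final letter is.
"nownehag" ends in -g. The stems ending in -g (feznag → feznagguv, fisoheg → fisohegguv) double the final consonant and add -uv.
The other patterns: stems ending in -l add the prefix no-; stems ending in -p add -et; stems ending in -u insert -un- after the first vowel.
So nownehag → nownehagguv.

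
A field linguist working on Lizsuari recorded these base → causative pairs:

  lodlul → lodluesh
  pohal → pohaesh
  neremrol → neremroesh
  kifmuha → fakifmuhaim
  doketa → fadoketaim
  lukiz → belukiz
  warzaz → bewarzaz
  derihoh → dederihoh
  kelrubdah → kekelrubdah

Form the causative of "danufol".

danufoesh

pohal and kifmuha both have last vowel 'a' yet inflect differently (pohaesh, fakifmuhaim), so the last vowel is not what conditions the rule; the final letter is.
"danufol" ends in -l. The stems ending in -l (lodlul → lodluesh, pohal → pohaesh, neremrol → neremroesh) drop the final letter and add -esh.
The other patterns: stems ending in -a add fa- … -im around the stem; stems ending in -z add the prefix be-; stems ending in -h repeat the first consonant+vowel as a prefix.
So danufol → danufoesh.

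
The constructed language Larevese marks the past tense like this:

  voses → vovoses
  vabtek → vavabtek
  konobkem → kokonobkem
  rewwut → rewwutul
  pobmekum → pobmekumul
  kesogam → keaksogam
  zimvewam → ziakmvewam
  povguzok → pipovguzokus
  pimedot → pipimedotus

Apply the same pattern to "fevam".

konobkem and pobmekum both end in -m yet inflect differently (kokonobkem, pobmekumul), so the final letter is not what conditions the rule; the last vowel is.
"fevam" has last vowel 'a'. The stems whose last vowel is 'a' (kesogam → keaksogam, zimvewam → ziakmvewam) insert -ak- after the first vowel.
The other patterns: stems whose last vowel is 'e' repeat the first consonant+vowel as a prefix; stems whose last vowel is 'u' add -ul; stems whose last vowel is 'o' add pi- … -us around the stem.
So fevam → feakvam.

feakvam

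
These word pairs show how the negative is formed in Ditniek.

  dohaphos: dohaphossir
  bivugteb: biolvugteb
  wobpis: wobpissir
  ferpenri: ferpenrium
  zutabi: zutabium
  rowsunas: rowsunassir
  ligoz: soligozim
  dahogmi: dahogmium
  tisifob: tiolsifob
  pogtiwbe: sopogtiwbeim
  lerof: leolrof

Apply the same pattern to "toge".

sotogeim

ferpenri and wobpis both have last vowel 'i' yet inflect differently (ferpenrium, wobpissir), so the last vowel is not what conditions the rule; the final letter is.
"toge" ends in -e. The one such stem in the data (pogtiwbe → sopogtiwbeim) adds so- … -im around the stem, so the same rule applies.
So toge → sotogeim.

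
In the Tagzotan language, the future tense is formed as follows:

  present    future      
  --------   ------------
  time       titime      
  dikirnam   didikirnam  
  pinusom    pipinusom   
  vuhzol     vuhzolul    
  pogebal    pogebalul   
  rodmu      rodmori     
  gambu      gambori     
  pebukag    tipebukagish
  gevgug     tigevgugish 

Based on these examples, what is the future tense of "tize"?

pinusom and vuhzol both have last vowel 'o' yet inflect differently (pipinusom, vuhzolul), so the last vowel is not what conditions the rule; the final letter is.
"tize" ends in -e. The one such stem in the data (time → titime) repeats the first consonant+vowel as a prefix (as do dikirnam, pinusom), so the same rule applies.
So tize → titize.

titize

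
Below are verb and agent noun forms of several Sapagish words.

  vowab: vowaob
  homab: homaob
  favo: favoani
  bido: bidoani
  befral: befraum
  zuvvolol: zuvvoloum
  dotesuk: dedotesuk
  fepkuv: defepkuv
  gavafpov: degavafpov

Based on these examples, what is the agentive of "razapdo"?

razapdoani

"razapdo" ends in -o. The stems ending in -o (favo → favoani, bido → bidoani) add -ani.
The other patterns: stems ending in -b drop the final letter and add -ob; stems ending in -l drop the final letter and add -um; stems ending in -k or -v add the prefix de-.
So razapdo → razapdoani.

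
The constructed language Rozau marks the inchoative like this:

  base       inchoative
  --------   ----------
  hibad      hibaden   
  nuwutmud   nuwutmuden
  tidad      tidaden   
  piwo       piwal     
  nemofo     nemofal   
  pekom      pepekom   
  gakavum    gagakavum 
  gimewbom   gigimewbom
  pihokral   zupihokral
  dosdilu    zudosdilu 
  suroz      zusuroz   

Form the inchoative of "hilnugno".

hilnugnal

piwo and pekom both have last vowel 'o' yet inflect differently (piwal, pepekom), so the last vowel is not what conditions the rule; the final letter is.
"hilnugno" ends in -o. The stems ending in -o (piwo → piwal, nemofo → nemofal) drop the final letter and add -al.
So hilnugno → hilnugnal.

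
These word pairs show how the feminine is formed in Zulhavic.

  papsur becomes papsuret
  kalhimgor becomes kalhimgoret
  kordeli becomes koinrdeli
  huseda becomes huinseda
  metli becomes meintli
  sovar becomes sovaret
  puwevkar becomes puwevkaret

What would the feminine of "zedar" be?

zedaret

puwevkar and huseda both have last vowel 'a' yet inflect differently (puwevkaret, huinseda), so the last vowel is not what conditions the rule; the final letter is.
"zedar" ends in -r. The stems ending in -r (kalhimgor → kalhimgoret, puwevkar → puwevkaret, sovar → sovaret) add -et.
So zedar → zedaret.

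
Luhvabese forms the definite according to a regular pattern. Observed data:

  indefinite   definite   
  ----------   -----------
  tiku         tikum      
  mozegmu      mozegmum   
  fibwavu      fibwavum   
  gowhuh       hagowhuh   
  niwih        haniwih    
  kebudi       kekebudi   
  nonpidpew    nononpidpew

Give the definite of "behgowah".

tiku and gowhuh both have last vowel 'u' yet inflect differently (tikum, hagowhuh), so the last vowel is not what conditions the rule; the final letter is.
"behgowah" ends in -h. The stems ending in -h (gowhuh → hagowhuh, niwih → haniwih) add the prefix ha-.
So behgowah → habehgowah.

habehgowah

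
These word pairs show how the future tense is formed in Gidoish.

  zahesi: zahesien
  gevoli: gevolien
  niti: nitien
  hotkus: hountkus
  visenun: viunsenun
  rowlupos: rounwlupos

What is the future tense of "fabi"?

fabien

niti and hotkus both have 2 vowels yet inflect differently (nitien, hountkus), so the number of vowels is not what conditions the rule; the final letter is.
"fabi" ends in -i. The stems ending in -i (zahesi → zahesien, gevoli → gevolien, niti → nitien) add -en.
The other pattern: stems ending in -n or -s insert -un- after the first vowel.
So fabi → fabien.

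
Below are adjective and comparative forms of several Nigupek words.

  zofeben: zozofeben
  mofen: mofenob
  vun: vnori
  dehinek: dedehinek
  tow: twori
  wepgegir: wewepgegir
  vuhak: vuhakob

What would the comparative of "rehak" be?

vun and mofen both end in -n yet inflect differently (vnori, mofenob), so the final letter is not what conditions the rule; the number of vowels is.
"rehak" has 2 vowels. The stems with 2 vowels (mofen → mofenob, vuhak → vuhakob) add -ob.
So rehak → rehakob.

rehakob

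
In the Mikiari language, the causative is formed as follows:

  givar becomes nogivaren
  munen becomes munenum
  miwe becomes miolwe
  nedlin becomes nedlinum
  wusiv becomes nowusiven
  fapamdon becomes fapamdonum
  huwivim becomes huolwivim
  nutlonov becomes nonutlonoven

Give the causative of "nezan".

nezanum

fapamdon and nutlonov both have last vowel 'o' yet inflect differently (fapamdonum, nonutlonoven), so the last vowel is not what conditions the rule; the final letter is.
"nezan" ends in -n. The stems ending in -n (nedlin → nedlinum, munen → munenum, fapamdon → fapamdonum) add -um.
So nezan → nezanum.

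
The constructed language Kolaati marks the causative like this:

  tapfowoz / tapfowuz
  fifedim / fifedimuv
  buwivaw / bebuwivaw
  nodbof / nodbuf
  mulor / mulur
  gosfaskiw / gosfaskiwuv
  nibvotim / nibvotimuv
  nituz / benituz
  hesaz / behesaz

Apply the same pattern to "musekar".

bemusekar

tapfowoz and hesaz both end in -z yet inflect differently (tapfowuz, behesaz), so the final letter is not what conditions the rule; the last vowel is.
"musekar" has last vowel 'a'. The stems whose last vowel is 'a' (hesaz → behesaz, buwivaw → bebuwivaw) add the prefix be-.
So musekar → bemusekar.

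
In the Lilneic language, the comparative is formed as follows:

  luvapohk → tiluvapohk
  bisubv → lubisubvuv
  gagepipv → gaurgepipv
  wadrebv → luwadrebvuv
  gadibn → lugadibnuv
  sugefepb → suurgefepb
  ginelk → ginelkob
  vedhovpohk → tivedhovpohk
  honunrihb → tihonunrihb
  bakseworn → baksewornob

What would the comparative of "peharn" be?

peharnob

sugefepb and honunrihb both end in -b yet inflect differently (suurgefepb, tihonunrihb), so the final letter is not what conditions the rule; the second-to-last letter is.
"peharn" has second-to-last letter 'r'. The one such stem in the data (bakseworn → baksewornob) adds -ob, so the same rule applies.
The other patterns: stems whose second-to-last letter is 'p' insert -ur- after the first vowel; stems whose second-to-last letter is 'h' add the prefix ti-; stems whose second-to-last letter is 'b' add lu- … -uv around the stem.
So peharn → peharnob.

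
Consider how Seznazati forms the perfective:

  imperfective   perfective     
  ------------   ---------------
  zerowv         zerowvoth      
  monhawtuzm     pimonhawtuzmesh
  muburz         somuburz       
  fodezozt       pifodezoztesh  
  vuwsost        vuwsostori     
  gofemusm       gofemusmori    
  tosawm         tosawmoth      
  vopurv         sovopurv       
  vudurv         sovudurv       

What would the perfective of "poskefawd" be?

poskefawdoth

"poskefawd" has second-to-last letter 'w'. The stems whose second-to-last letter is 'w' (tosawm → tosawmoth, zerowv → zerowvoth) add -oth.
So poskefawd → poskefawdoth.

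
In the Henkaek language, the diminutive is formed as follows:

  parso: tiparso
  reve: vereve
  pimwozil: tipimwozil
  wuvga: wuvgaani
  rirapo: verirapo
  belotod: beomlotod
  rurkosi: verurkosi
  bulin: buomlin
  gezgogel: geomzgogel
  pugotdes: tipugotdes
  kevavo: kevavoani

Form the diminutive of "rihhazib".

verihhazib

kevavo and rirapo both end in -o yet inflect differently (kevavoani, verirapo), so the final letter is not what conditions the rule; the first letter is.
"rihhazib" begins with r-. The stems beginning with r- (rirapo → verirapo, reve → vereve, rurkosi → verurkosi) add the prefix ve-.
The other patterns: stems beginning with k- or w- add -ani; stems beginning with p- add the prefix ti-; stems beginning with b- or g- insert -om- after the first vowel.
So rihhazib → verihhazib.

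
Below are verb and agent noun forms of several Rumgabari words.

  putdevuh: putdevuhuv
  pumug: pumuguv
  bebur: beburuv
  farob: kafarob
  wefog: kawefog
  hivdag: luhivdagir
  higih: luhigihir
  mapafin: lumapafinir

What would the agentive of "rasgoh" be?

karasgoh

pumug and wefog both end in -g yet inflect differently (pumuguv, kawefog), so the final letter is not what conditions the rule; the last vowel is.
"rasgoh" has last vowel 'o'. The stems whose last vowel is 'o' (farob → kafarob, wefog → kawefog) add the prefix ka-.
The other patterns: stems whose last vowel is 'u' add -uv; stems whose last vowel is 'a' or 'i' add lu- … -ir around the stem.
So rasgoh → karasgoh.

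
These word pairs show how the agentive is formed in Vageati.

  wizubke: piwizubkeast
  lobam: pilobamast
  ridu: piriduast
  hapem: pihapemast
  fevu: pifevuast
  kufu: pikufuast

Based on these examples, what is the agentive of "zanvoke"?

Every pair shown (wizubke → piwizubkeast, lobam → pilobamast, ridu → piriduast, …) follows the same rule: add pi- … -ast around the stem.
So zanvoke → pizanvokeast.

pizanvokeast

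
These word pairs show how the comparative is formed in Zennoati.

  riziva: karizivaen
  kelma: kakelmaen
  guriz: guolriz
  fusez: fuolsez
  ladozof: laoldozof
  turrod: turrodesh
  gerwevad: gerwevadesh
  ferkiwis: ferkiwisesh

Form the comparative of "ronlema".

ladozof and turrod both have last vowel 'o' yet inflect differently (laoldozof, turrodesh), so the last vowel is not what conditions the rule; the final letter is.
"ronlema" ends in -a. The stems ending in -a (riziva → karizivaen, kelma → kakelmaen) add ka- … -en around the stem.
The other patterns: stems ending in -f or -z insert -ol- after the first vowel; stems ending in -d or -s add -esh.
So ronlema → karonlemaen.

karonlemaen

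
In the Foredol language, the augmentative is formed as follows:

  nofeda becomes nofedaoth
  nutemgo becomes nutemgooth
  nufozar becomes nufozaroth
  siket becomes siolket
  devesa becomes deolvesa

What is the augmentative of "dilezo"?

diollezo

nofeda and devesa both end in -a yet inflect differently (nofedaoth, deolvesa), so the final letter is not what conditions the rule; the first letter is.
"dilezo" begins with d-. The one such stem in the data (devesa → deolvesa) inserts -ol- after the first vowel (as does siket), so the same rule applies.
So dilezo → diollezo.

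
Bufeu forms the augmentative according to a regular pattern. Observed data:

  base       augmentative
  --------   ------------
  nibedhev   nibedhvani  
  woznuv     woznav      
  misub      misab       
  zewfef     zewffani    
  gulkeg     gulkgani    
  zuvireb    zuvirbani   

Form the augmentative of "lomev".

lomvani

nibedhev and woznuv both end in -v yet inflect differently (nibedhvani, woznav), so the final letter is not what conditions the rule; the last vowel is.
"lomev" has last vowel 'e'. The stems whose last vowel is 'e' (gulkeg → gulkgani, nibedhev → nibedhvani, zuvireb → zuvirbani) delete the last vowel and add -ani.
So lomev → lomvani.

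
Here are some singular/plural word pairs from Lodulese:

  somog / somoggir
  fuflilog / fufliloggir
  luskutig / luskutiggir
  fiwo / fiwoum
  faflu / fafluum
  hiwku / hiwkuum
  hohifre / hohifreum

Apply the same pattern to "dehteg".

dehteggir

somog and fiwo both have last vowel 'o' yet inflect differently (somoggir, fiwoum), so the last vowel is not what conditions the rule; whether the stem ends in a vowel or a consonant is.
"dehteg" ends in a consonant. The stems ending in a consonant (somog → somoggir, fuflilog → fufliloggir, luskutig → luskutiggir) double the final consonant and add -ir.
So dehteg → dehteggir.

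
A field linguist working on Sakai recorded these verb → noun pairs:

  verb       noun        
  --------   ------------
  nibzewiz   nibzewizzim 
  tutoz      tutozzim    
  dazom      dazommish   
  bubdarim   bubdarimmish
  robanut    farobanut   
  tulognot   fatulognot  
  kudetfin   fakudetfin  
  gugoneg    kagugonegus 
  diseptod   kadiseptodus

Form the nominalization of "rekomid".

"rekomid" ends in -d. The one such stem in the data (diseptod → kadiseptodus) adds ka- … -us around the stem, so the same rule applies.
The other patterns: stems ending in -z double the final consonant and add -im; stems ending in -m double the final consonant and add -ish; stems ending in -n or -t add the prefix fa-.
So rekomid → karekomidus.

karekomidus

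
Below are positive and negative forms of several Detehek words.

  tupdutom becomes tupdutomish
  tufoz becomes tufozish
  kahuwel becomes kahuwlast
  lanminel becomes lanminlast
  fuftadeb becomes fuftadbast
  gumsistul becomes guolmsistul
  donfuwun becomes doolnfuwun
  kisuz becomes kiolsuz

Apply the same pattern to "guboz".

kahuwel and gumsistul both end in -l yet inflect differently (kahuwlast, guolmsistul), so the final letter is not what conditions the rule; the last vowel is.
"guboz" has last vowel 'o'. The stems whose last vowel is 'o' (tupdutom → tupdutomish, tufoz → tufozish) add -ish.
So guboz → gubozish.

gubozish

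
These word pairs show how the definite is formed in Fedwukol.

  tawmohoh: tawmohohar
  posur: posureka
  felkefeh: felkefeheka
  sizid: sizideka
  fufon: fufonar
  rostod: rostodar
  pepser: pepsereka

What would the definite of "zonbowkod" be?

zonbowkodar

tawmohoh and felkefeh both end in -h yet inflect differently (tawmohohar, felkefeheka), so the final letter is not what conditions the rule; the last vowel is.
"zonbowkod" has last vowel 'o'. The stems whose last vowel is 'o' (fufon → fufonar, tawmohoh → tawmohohar, rostod → rostodar) add -ar.
So zonbowkod → zonbowkodar.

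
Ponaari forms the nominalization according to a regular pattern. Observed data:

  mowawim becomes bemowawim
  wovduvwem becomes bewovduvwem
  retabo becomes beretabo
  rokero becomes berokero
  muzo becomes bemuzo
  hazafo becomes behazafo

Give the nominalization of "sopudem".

besopudem

Every pair shown (mowawim → bemowawim, wovduvwem → bewovduvwem, retabo → beretabo, …) follows the same rule: add the prefix be-.
So sopudem → besopudem.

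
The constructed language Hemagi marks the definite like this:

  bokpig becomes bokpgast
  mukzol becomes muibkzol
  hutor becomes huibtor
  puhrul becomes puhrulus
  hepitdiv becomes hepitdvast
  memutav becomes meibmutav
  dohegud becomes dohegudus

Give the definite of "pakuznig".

pakuzngast

puhrul and mukzol both end in -l yet inflect differently (puhrulus, muibkzol), so the final letter is not what conditions the rule; the last vowel is.
"pakuznig" has last vowel 'i'. The stems whose last vowel is 'i' (bokpig → bokpgast, hepitdiv → hepitdvast) delete the last vowel and add -ast.
The other patterns: stems whose last vowel is 'u' add -us; stems whose last vowel is 'a' or 'o' insert -ib- after the first vowel.
So pakuznig → pakuzngast.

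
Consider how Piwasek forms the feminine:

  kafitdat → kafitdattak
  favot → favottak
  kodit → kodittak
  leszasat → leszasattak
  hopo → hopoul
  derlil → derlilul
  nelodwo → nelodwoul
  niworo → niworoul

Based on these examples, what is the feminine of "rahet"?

favot and hopo both have last vowel 'o' yet inflect differently (favottak, hopoul), so the last vowel is not what conditions the rule; the final letter is.
"rahet" ends in -t. The stems ending in -t (kafitdat → kafitdattak, favot → favottak, kodit → kodittak) double the final consonant and add -ak.
So rahet → rahettak.

rahettak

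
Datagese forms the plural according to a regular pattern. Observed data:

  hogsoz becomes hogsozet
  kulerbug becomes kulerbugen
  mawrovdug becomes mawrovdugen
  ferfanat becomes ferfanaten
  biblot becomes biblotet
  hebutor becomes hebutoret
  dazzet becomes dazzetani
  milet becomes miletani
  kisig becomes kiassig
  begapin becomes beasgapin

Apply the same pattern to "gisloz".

gislozet

biblot and dazzet both end in -t yet inflect differently (biblotet, dazzetani), so the final letter is not what conditions the rule; the last vowel is.
"gisloz" has last vowel 'o'. The stems whose last vowel is 'o' (hebutor → hebutoret, biblot → biblotet, hogsoz → hogsozet) add -et.
The other patterns: stems whose last vowel is 'e' add -ani; stems whose last vowel is 'a' or 'u' add -en; stems whose last vowel is 'i' insert -as- after the first vowel.
So gisloz → gislozet.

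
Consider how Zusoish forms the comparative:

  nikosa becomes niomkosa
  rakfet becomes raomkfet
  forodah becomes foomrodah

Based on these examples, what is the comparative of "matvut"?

Every pair shown (nikosa → niomkosa, rakfet → raomkfet, forodah → foomrodah) follows the same rule: insert -om- after the first vowel.
So matvut → maomtvut.

maomtvut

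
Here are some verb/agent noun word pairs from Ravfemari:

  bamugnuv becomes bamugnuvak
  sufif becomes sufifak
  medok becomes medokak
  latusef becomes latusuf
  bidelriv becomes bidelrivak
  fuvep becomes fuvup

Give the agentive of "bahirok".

latusef and sufif both end in -f yet inflect differently (latusuf, sufifak), so the final letter is not what conditions the rule; the last vowel is.
"bahirok" has last vowel 'o'. The one such stem in the data (medok → medokak) adds -ak, so the same rule applies.
So bahirok → bahirokak.

bahirokak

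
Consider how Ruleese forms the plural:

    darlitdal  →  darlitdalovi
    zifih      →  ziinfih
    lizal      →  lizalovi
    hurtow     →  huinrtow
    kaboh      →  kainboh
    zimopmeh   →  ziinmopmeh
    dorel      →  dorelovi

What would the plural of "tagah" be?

dorel and zimopmeh both have last vowel 'e' yet inflect differently (dorelovi, ziinmopmeh), so the last vowel is not what conditions the rule; the final letter is.
"tagah" ends in -h. The stems ending in -h (zimopmeh → ziinmopmeh, zifih → ziinfih, kaboh → kainboh) insert -in- after the first vowel.
So tagah → taingah.

taingah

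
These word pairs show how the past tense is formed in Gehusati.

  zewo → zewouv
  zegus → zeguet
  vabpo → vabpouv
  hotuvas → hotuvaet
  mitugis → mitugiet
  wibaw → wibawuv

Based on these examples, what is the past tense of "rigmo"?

rigmouv

hotuvas and wibaw both have last vowel 'a' yet inflect differently (hotuvaet, wibawuv), so the last vowel is not what conditions the rule; the final letter is.
"rigmo" ends in -o. The stems ending in -o (zewo → zewouv, vabpo → vabpouv) add -uv.
The other pattern: stems ending in -s drop the final letter and add -et.
So rigmo → rigmouv.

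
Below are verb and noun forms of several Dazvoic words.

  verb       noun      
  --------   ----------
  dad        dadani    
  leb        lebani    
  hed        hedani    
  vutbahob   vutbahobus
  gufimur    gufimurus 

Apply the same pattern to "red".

redani

"red" has 1 vowel. The stems with 1 vowel (dad → dadani, leb → lebani, hed → hedani) add -ani.
So red → redani.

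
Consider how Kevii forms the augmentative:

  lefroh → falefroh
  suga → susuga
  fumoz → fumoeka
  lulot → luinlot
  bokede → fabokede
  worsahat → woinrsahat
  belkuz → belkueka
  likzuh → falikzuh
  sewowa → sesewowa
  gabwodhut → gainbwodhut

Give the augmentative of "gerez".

gereeka

"gerez" ends in -z. The stems ending in -z (fumoz → fumoeka, belkuz → belkueka) drop the final letter and add -eka.
The other patterns: stems ending in -t insert -in- after the first vowel; stems ending in -a repeat the first consonant+vowel as a prefix; stems ending in -e or -h add the prefix fa-.
So gerez → gereeka.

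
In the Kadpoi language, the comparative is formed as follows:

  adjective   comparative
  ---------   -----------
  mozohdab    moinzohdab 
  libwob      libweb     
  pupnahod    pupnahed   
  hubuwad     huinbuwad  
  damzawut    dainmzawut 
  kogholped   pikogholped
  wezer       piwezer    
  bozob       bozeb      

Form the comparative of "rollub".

pupnahod and kogholped both end in -d yet inflect differently (pupnahed, pikogholped), so the final letter is not what conditions the rule; the last vowel is.
"rollub" has last vowel 'u'. The one such stem in the data (damzawut → dainmzawut) inserts -in- after the first vowel (as do hubuwad, mozohdab), so the same rule applies.
The other patterns: stems whose last vowel is 'o' change the last vowel to 'e'; stems whose last vowel is 'e' add the prefix pi-.
So rollub → roinllub.

roinllub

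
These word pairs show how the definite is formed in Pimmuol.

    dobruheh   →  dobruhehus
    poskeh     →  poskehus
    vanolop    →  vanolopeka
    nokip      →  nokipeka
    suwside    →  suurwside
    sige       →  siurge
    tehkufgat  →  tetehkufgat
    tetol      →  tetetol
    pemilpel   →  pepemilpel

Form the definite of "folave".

dobruheh and suwside both have last vowel 'e' yet inflect differently (dobruhehus, suurwside), so the last vowel is not what conditions the rule; the final letter is.
"folave" ends in -e. The stems ending in -e (suwside → suurwside, sige → siurge) insert -ur- after the first vowel.
So folave → fourlave.

fourlave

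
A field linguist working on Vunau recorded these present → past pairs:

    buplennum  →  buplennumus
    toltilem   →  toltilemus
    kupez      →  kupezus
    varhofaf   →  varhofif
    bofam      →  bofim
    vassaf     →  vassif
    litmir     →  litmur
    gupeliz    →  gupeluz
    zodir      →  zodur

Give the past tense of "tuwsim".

buplennum and bofam both end in -m yet inflect differently (buplennumus, bofim), so the final letter is not what conditions the rule; the last vowel is.
"tuwsim" has last vowel 'i'. The stems whose last vowel is 'i' (litmir → litmur, gupeliz → gupeluz, zodir → zodur) change the last vowel to 'u'.
So tuwsim → tuwsum.

tuwsum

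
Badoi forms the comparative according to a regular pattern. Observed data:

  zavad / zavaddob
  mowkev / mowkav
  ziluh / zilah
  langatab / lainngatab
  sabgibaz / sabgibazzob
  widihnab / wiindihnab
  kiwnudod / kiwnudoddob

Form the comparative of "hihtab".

"hihtab" ends in -b. The stems ending in -b (langatab → lainngatab, widihnab → wiindihnab) insert -in- after the first vowel.
So hihtab → hiinhtab.

hiinhtab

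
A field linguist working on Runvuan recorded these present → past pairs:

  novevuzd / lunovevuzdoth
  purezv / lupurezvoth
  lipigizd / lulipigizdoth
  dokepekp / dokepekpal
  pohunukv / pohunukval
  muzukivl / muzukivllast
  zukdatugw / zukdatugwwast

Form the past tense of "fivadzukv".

purezv and pohunukv both end in -v yet inflect differently (lupurezvoth, pohunukval), so the final letter is not what conditions the rule; the second-to-last letter is.
"fivadzukv" has second-to-last letter 'k'. The stems whose second-to-last letter is 'k' (dokepekp → dokepekpal, pohunukv → pohunukval) add -al.
The other patterns: stems whose second-to-last letter is 'z' add lu- … -oth around the stem; stems whose second-to-last letter is 'g' or 'v' double the final consonant and add -ast.
So fivadzukv → fivadzukval.

fivadzukval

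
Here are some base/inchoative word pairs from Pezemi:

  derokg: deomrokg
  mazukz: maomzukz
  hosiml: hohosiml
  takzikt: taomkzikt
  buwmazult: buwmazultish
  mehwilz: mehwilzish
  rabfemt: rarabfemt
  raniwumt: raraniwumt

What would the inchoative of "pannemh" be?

papannemh

"pannemh" has second-to-last letter 'm'. The stems whose second-to-last letter is 'm' (rabfemt → rarabfemt, raniwumt → raraniwumt, hosiml → hohosiml) repeat the first consonant+vowel as a prefix.
So pannemh → papannemh.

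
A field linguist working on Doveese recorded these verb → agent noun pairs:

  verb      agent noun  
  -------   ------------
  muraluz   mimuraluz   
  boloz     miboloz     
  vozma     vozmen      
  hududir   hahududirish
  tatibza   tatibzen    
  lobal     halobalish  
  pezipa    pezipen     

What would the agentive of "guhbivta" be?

guhbivten

pezipa and lobal both have last vowel 'a' yet inflect differently (pezipen, halobalish), so the last vowel is not what conditions the rule; the final letter is.
"guhbivta" ends in -a. The stems ending in -a (pezipa → pezipen, vozma → vozmen, tatibza → tatibzen) drop the final letter and add -en.
So guhbivta → guhbivten.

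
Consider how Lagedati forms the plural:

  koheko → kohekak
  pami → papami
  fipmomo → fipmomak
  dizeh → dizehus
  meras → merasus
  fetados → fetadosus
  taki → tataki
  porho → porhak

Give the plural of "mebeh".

"mebeh" ends in -h. The one such stem in the data (dizeh → dizehus) adds -us, so the same rule applies.
The other patterns: stems ending in -o drop the final letter and add -ak; stems ending in -i repeat the first consonant+vowel as a prefix.
So mebeh → mebehus.

mebehus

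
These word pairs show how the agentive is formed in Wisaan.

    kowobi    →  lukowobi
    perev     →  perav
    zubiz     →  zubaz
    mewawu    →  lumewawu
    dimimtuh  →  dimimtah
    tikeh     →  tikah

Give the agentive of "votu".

luvotu

mewawu and dimimtuh both have last vowel 'u' yet inflect differently (lumewawu, dimimtah), so the last vowel is not what conditions the rule; whether the stem ends in a vowel or a consonant is.
"votu" ends in a vowel. The stems ending in a vowel (mewawu → lumewawu, kowobi → lukowobi) add the prefix lu-.
So votu → luvotu.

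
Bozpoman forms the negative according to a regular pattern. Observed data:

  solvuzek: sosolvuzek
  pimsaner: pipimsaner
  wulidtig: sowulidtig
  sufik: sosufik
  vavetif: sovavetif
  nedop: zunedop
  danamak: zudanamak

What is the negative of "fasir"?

sofasir

solvuzek and danamak both end in -k yet inflect differently (sosolvuzek, zudanamak), so the final letter is not what conditions the rule; the last vowel is.
"fasir" has last vowel 'i'. The stems whose last vowel is 'i' (wulidtig → sowulidtig, sufik → sosufik, vavetif → sovavetif) add the prefix so-.
So fasir → sofasir.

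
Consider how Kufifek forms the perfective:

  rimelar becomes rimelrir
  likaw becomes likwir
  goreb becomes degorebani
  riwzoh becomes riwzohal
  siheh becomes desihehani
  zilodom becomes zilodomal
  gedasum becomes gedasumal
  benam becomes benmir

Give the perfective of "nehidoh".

nehidohal

gedasum and benam both end in -m yet inflect differently (gedasumal, benmir), so the final letter is not what conditions the rule; the last vowel is.
"nehidoh" has last vowel 'o'. The stems whose last vowel is 'o' (zilodom → zilodomal, riwzoh → riwzohal) add -al.
The other patterns: stems whose last vowel is 'a' delete the last vowel and add -ir; stems whose last vowel is 'e' add de- … -ani around the stem.
So nehidoh → nehidohal.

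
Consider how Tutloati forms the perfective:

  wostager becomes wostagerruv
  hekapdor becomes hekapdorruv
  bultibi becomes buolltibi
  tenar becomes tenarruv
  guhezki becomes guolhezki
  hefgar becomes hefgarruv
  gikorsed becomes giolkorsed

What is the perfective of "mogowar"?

wostager and gikorsed both have last vowel 'e' yet inflect differently (wostagerruv, giolkorsed), so the last vowel is not what conditions the rule; the final letter is.
"mogowar" ends in -r. The stems ending in -r (hefgar → hefgarruv, wostager → wostagerruv, tenar → tenarruv) double the final consonant and add -uv.
So mogowar → mogowarruv.

mogowarruv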